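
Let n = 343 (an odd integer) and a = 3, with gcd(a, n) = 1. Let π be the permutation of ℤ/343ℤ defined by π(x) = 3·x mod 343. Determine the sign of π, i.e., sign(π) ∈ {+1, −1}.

Trace 209: π^k(209) = [209, 284, 166, 155, 122, 23, 69] for k=0..6.
Cycle lengths of π_3 on ℤ/343ℤ: [294, 42, 6, 1]; 4 cycles in total.
Σ(ℓ_i−1) = 343−4 = 339; sign = (−1)^339 = -1.
(3|343)_J = -1 (Zolotarev's lemma cross-check).

-1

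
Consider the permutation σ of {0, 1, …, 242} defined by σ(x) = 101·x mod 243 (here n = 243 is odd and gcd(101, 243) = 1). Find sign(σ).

-1

Start at x=154: 154 → 2 → 202 → 233 → 205 → 50 → 190 → … (one orbit).
Decompose π into cycles: lengths [162, 54, 18, 6, 2, 1] (6 cycles, including the fixed point 0).
With 6 cycles on 243 points, sign = (−1)^{243−6} = -1.
The Jacobi symbol (101|243) = -1 (Zolotarev) agrees.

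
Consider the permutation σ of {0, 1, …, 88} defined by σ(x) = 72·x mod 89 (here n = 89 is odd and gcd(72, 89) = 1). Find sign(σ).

Orbit of 80 under x↦72x: [80, 64, 69, 73, 5, 4, 21]… (length divides ord_89(72)).
3 cycles of lengths [44, 44, 1].
3 cycles on 89: each ℓ→(−1)^(ℓ−1), product (−1)^86 = +1.
The Jacobi symbol (72|89) = +1 (Zolotarev) agrees.

+1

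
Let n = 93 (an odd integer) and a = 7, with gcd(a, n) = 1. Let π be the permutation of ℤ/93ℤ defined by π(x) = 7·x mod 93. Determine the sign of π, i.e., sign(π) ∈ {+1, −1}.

+1

Orbit of 28 under x↦7x: [28, 10, 70, 25, 82, 16, 19]… (length divides ord_93(7)).
Decompose π into cycles: lengths [15, 15, 15, 15, 15, 15, 1, 1, 1] (9 cycles, including the fixed point 0).
Σ(ℓ_i−1) = 93−9 = 84; sign = (−1)^84 = +1.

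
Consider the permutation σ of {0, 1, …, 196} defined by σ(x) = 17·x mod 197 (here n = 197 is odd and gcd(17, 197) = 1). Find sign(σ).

Start at x=99: 99 → 107 → 46 → 191 → 95 → 39 → 72 → … (one orbit).
Cycle type of π: 196 + 1; total 2 cycles.
n − c = 197 − 2 = 195; sign = (−1)^195 = -1.
Zolotarev: (17|197) = -1, matching the cycle-count sign.

-1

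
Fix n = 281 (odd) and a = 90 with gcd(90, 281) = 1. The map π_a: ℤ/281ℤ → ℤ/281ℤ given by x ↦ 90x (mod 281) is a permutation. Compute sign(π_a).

Orbit of 90 under x↦90x: [90, 232, 86, 153, 1]… (length divides ord_281(90)).
π_90 has 57 disjoint cycles with lengths [5, 5, 5, 5, 5, 5, 5, 5, 5, 5, 5, 5, 5, 5, 5, 5, 5, 5, 5, 5, 5, 5, 5, 5, 5, 5, 5, 5, 5, 5, 5, 5, 5, 5, 5, 5, 5, 5, 5, 5, 5, 5, 5, 5, 5, 5, 5, 5, 5, 5, 5, 5, 5, 5, 5, 5, 1] on {0,…,280}.
281 − 57 = 224 transpositions; sign(π) = (−1)^224 = +1.
The Jacobi symbol (90|281) = +1 (Zolotarev) agrees.

+1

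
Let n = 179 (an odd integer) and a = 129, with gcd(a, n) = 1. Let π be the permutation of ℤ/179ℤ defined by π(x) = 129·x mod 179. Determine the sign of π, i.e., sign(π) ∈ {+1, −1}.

Orbit of 142 under x↦129x: [142, 60, 43, 177, 100, 12, 116]… (length divides ord_179(129)).
3 cycles of lengths [89, 89, 1].
n − c = 179 − 3 = 176; sign = (−1)^176 = +1.
Via Zolotarev, sign(π_{129}) = (129|179) = +1.

+1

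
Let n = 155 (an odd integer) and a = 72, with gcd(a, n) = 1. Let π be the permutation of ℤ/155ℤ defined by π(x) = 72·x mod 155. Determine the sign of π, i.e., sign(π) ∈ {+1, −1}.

-1

Orbit of 134 under x↦72x: [134, 38, 101, 142, 149, 33, 51]… (length divides ord_155(72)).
6 cycles of lengths [60, 60, 15, 15, 4, 1].
With 6 cycles on 155 points, sign = (−1)^{155−6} = -1.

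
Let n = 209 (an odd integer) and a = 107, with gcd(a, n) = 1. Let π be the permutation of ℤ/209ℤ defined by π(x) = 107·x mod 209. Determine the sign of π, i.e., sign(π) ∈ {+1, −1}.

Trace 159: π^k(159) = [159, 84, 1, 107, 163, 94, 26] for k=0..6.
11 cycles of lengths [30, 30, 30, 30, 30, 30, 10, 6, 6, 6, 1].
209 − 11 = 198 transpositions; sign(π) = (−1)^198 = +1.
(107|209)_J = +1 (Zolotarev's lemma cross-check).

+1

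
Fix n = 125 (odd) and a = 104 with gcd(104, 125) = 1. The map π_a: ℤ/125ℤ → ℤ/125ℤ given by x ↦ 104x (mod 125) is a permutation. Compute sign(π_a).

+1

Trace 119: π^k(119) = [119, 1, 104, 66, 114, 106, 24] for k=0..6.
π_104 has 7 disjoint cycles with lengths [50, 50, 10, 10, 2, 2, 1] on {0,…,124}.
Σ(ℓ_i−1) = 125−7 = 118; sign = (−1)^118 = +1.
Check: (104/125) = +1 by Zolotarev.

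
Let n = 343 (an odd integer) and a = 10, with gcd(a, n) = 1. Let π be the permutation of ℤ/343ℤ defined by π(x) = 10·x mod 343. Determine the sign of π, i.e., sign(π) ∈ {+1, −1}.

Trace 313: π^k(313) = [313, 43, 87, 184, 125, 221, 152] for k=0..6.
π_10 has 4 disjoint cycles with lengths [294, 42, 6, 1] on {0,…,342}.
343 − 4 = 339 transpositions; sign(π) = (−1)^339 = -1.

-1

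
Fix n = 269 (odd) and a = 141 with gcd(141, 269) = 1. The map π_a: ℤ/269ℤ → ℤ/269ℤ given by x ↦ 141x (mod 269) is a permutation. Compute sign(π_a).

-1

Trace 20: π^k(20) = [20, 130, 38, 247, 126, 12, 78] for k=0..6.
Decompose π into cycles: lengths [268, 1] (2 cycles, including the fixed point 0).
n − c = 269 − 2 = 267; sign = (−1)^267 = -1.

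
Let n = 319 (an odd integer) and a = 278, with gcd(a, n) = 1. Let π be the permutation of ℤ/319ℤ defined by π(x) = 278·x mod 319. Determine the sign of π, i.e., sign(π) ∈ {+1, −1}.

-1

Trace 191: π^k(191) = [191, 144, 157, 262, 104, 202, 12] for k=0..6.
24 cycles of lengths [20, 20, 20, 20, 20, 20, 20, 20, 20, 20, 20, 20, 20, 20, 5, 5, 4, 4, 4, 4, 4, 4, 4, 1].
sign(π) = (−1)^{n − #cycles} = (−1)^{319−24} = (−1)^295 = -1.
Zolotarev: (278|319) = -1, matching the cycle-count sign.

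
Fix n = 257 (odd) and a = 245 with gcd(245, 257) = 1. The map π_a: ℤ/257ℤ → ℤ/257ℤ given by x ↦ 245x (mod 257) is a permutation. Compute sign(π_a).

-1

Trace 253: π^k(253) = [253, 48, 195, 230, 67, 224, 139] for k=0..6.
2 cycles of lengths [256, 1].
With 2 cycles on 257 points, sign = (−1)^{257−2} = -1.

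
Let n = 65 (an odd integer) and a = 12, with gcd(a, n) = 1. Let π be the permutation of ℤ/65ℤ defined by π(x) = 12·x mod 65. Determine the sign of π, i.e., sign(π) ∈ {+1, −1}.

-1

Orbit of 12 under x↦12x: [12, 14, 38, 1]… (length divides ord_65(12)).
Cycle type of π: 4×13 + 2×6 + 1; total 20 cycles.
sign(π) = (−1)^{n − #cycles} = (−1)^{65−20} = (−1)^45 = -1.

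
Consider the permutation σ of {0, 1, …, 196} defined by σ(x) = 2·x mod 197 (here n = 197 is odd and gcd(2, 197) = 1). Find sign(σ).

-1

Orbit of 188 under x↦2x: [188, 179, 161, 125, 53, 106, 15]… (length divides ord_197(2)).
π_2 has 2 disjoint cycles with lengths [196, 1] on {0,…,196}.
197 − 2 = 195 transpositions; sign(π) = (−1)^195 = -1.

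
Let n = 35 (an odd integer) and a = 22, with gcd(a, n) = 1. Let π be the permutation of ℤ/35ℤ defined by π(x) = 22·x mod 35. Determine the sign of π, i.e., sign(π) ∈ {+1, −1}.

Orbit of 8 under x↦22x: [8, 1, 22, 29]… (length divides ord_35(22)).
14 cycles of lengths [4, 4, 4, 4, 4, 4, 4, 1, 1, 1, 1, 1, 1, 1].
n − c = 35 − 14 = 21; sign = (−1)^21 = -1.

-1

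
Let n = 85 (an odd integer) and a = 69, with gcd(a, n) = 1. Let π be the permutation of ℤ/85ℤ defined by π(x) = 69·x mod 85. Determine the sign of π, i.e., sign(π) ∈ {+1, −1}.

+1

Trace 1: π^k(1) = [1, 69] for k=0..1.
Cycle type of π: 2×34 + 1×17; total 51 cycles.
With 51 cycles on 85 points, sign = (−1)^{85−51} = +1.
Check: (69/85) = +1 by Zolotarev.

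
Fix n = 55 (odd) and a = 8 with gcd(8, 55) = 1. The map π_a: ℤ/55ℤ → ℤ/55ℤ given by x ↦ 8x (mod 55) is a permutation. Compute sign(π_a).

+1

Start at x=36: 36 → 13 → 49 → 7 → 1 → 8 → 9 → … (one orbit).
Decompose π into cycles: lengths [20, 20, 10, 4, 1] (5 cycles, including the fixed point 0).
sign(π) = (−1)^{n − #cycles} = (−1)^{55−5} = (−1)^50 = +1.
Zolotarev: (8|55) = +1, matching the cycle-count sign.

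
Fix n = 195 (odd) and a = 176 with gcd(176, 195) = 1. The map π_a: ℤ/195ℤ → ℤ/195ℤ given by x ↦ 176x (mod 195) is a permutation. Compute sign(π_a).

Start at x=181: 181 → 71 → 16 → 86 → 121 → 41 → 1 → … (one orbit).
Cycle lengths of π_176 on ℤ/195ℤ: [12, 12, 12, 12, 12, 12, 12, 12, 12, 12, 12, 12, 12, 12, 12, 2, 2, 2, 2, 2, 1, 1, 1, 1, 1]; 25 cycles in total.
With 25 cycles on 195 points, sign = (−1)^{195−25} = +1.

+1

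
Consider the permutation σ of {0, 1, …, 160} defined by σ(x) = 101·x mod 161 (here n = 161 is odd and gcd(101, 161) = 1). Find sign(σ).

-1

Start at x=50: 50 → 59 → 2 → 41 → 116 → 124 → 127 → … (one orbit).
Cycle type of π: 66×2 + 11×2 + 6 + 1; total 6 cycles.
n − c = 161 − 6 = 155; sign = (−1)^155 = -1.
Zolotarev: (101|161) = -1, matching the cycle-count sign.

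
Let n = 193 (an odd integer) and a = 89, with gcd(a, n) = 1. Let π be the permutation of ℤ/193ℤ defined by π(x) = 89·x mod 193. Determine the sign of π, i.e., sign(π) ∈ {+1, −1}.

-1

Start at x=8: 8 → 133 → 64 → 99 → 126 → 20 → 43 → … (one orbit).
Cycle type of π: 64×3 + 1; total 4 cycles.
Σ(ℓ_i−1) = 193−4 = 189; sign = (−1)^189 = -1.
Zolotarev: (89|193) = -1, matching the cycle-count sign.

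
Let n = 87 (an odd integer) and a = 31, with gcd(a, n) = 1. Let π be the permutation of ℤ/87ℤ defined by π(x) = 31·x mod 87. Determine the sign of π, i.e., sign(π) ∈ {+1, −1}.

-1

Trace 7: π^k(7) = [7, 43, 28, 85, 25, 79, 13] for k=0..6.
Cycle lengths of π_31 on ℤ/87ℤ: [28, 28, 28, 1, 1, 1]; 6 cycles in total.
With 6 cycles on 87 points, sign = (−1)^{87−6} = -1.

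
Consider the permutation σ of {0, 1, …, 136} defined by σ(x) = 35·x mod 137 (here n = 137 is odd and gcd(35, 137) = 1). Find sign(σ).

-1

Start at x=64: 64 → 48 → 36 → 27 → 123 → 58 → 112 → … (one orbit).
2 cycles of lengths [136, 1].
sign(π) = (−1)^{n − #cycles} = (−1)^{137−2} = (−1)^135 = -1.
Zolotarev: (35|137) = -1, matching the cycle-count sign.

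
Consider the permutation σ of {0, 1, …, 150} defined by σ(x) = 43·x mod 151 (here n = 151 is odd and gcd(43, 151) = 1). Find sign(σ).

+1

Orbit of 39 under x↦43x: [39, 16, 84, 139, 88, 9, 85]… (length divides ord_151(43)).
Decompose π into cycles: lengths [75, 75, 1] (3 cycles, including the fixed point 0).
n − c = 151 − 3 = 148; sign = (−1)^148 = +1.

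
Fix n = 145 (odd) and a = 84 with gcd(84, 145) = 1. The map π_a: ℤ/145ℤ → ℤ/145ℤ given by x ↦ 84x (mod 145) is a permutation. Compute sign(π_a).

-1

Start at x=16: 16 → 39 → 86 → 119 → 136 → 114 → 6 → … (one orbit).
8 cycles of lengths [28, 28, 28, 28, 28, 2, 2, 1].
With 8 cycles on 145 points, sign = (−1)^{145−8} = -1.
Check: (84/145) = -1 by Zolotarev.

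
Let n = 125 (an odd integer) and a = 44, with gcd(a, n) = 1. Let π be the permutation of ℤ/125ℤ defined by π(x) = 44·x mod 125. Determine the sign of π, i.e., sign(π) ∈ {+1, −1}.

+1

Orbit of 29 under x↦44x: [29, 26, 19, 86, 34, 121, 74]… (length divides ord_125(44)).
Cycle lengths of π_44 on ℤ/125ℤ: [50, 50, 10, 10, 2, 2, 1]; 7 cycles in total.
7 cycles on 125: each ℓ→(−1)^(ℓ−1), product (−1)^118 = +1.
Zolotarev: (44|125) = +1, matching the cycle-count sign.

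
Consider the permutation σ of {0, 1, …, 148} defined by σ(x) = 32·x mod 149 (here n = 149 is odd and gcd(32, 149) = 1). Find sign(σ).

Orbit of 23 under x↦32x: [23, 140, 10, 22, 108, 29, 34]… (length divides ord_149(32)).
2 cycles of lengths [148, 1].
n − c = 149 − 2 = 147; sign = (−1)^147 = -1.
Check: (32/149) = -1 by Zolotarev.

-1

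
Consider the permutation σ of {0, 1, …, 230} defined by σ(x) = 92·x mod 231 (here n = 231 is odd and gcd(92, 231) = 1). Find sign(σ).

-1

Orbit of 169 under x↦92x: [169, 71, 64, 113, 1, 92, 148]… (length divides ord_231(92)).
Decompose π into cycles: lengths [10, 10, 10, 10, 10, 10, 10, 10, 10, 10, 10, 10, 10, 10, 5, 5, 5, 5, 5, 5, 5, 5, 5, 5, 5, 5, 5, 5, 2, 2, 2, 2, 2, 2, 2, 1, 1, 1, 1, 1, 1, 1] (42 cycles, including the fixed point 0).
42 cycles on 231: each ℓ→(−1)^(ℓ−1), product (−1)^189 = -1.
The Jacobi symbol (92|231) = -1 (Zolotarev) agrees.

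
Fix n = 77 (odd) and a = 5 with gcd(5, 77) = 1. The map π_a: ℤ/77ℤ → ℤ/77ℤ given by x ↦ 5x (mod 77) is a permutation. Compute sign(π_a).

Orbit of 3 under x↦5x: [3, 15, 75, 67, 27, 58, 59]… (length divides ord_77(5)).
6 cycles of lengths [30, 30, 6, 5, 5, 1].
n − c = 77 − 6 = 71; sign = (−1)^71 = -1.

-1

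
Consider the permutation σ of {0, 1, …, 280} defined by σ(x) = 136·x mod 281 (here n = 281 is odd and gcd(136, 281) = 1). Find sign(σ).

+1

Start at x=264: 264 → 217 → 7 → 109 → 212 → 170 → 78 → … (one orbit).
π_136 has 3 disjoint cycles with lengths [140, 140, 1] on {0,…,280}.
n − c = 281 − 3 = 278; sign = (−1)^278 = +1.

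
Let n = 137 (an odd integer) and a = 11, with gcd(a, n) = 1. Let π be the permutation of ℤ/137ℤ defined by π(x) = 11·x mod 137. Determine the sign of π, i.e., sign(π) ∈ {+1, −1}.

Orbit of 18 under x↦11x: [18, 61, 123, 120, 87, 135, 115]… (length divides ord_137(11)).
3 cycles of lengths [68, 68, 1].
Σ(ℓ_i−1) = 137−3 = 134; sign = (−1)^134 = +1.

+1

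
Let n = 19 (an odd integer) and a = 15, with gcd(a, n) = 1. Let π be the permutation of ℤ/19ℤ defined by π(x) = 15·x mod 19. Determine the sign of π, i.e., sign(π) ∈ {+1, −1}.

-1

Trace 18: π^k(18) = [18, 4, 3, 7, 10, 17, 8] for k=0..6.
Cycle lengths of π_15 on ℤ/19ℤ: [18, 1]; 2 cycles in total.
With 2 cycles on 19 points, sign = (−1)^{19−2} = -1.
Check: (15/19) = -1 by Zolotarev.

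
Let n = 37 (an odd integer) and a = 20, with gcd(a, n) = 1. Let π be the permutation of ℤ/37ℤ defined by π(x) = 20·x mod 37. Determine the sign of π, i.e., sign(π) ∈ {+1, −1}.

-1

Trace 35: π^k(35) = [35, 34, 14, 21, 13, 1, 20] for k=0..6.
The orbit structure of x ↦ 20x mod 37: 2 orbits of sizes [36, 1].
With 2 cycles on 37 points, sign = (−1)^{37−2} = -1.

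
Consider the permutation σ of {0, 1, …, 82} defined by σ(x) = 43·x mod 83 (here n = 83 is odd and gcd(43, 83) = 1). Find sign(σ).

-1

Trace 51: π^k(51) = [51, 35, 11, 58, 4, 6, 9] for k=0..6.
Cycle lengths of π_43 on ℤ/83ℤ: [82, 1]; 2 cycles in total.
2 cycles on 83: each ℓ→(−1)^(ℓ−1), product (−1)^81 = -1.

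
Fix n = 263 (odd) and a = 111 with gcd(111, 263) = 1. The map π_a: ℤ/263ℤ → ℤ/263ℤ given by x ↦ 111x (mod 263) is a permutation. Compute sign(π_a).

+1

Orbit of 235 under x↦111x: [235, 48, 68, 184, 173, 4, 181]… (length divides ord_263(111)).
π_111 has 3 disjoint cycles with lengths [131, 131, 1] on {0,…,262}.
Σ(ℓ_i−1) = 263−3 = 260; sign = (−1)^260 = +1.
Check: (111/263) = +1 by Zolotarev.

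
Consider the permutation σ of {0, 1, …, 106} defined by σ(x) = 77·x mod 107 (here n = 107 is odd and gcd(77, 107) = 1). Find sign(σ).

Trace 73: π^k(73) = [73, 57, 2, 47, 88, 35, 20] for k=0..6.
Decompose π into cycles: lengths [106, 1] (2 cycles, including the fixed point 0).
sign(π) = (−1)^{n − #cycles} = (−1)^{107−2} = (−1)^105 = -1.

-1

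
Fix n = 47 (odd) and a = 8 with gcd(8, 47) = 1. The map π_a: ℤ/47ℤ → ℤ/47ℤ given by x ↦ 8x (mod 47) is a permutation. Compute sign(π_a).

Start at x=12: 12 → 2 → 16 → 34 → 37 → 14 → 18 → … (one orbit).
Cycle type of π: 23×2 + 1; total 3 cycles.
sign(π) = (−1)^{n − #cycles} = (−1)^{47−3} = (−1)^44 = +1.
The Jacobi symbol (8|47) = +1 (Zolotarev) agrees.

+1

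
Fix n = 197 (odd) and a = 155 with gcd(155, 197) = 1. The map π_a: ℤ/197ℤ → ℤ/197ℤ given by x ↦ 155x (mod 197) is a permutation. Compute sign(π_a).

Orbit of 6 under x↦155x: [6, 142, 143, 101, 92, 76, 157]… (length divides ord_197(155)).
The orbit structure of x ↦ 155x mod 197: 3 orbits of sizes [98, 98, 1].
n − c = 197 − 3 = 194; sign = (−1)^194 = +1.

+1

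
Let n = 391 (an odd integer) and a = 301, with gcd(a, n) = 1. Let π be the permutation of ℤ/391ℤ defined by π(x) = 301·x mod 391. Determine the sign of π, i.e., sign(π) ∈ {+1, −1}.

Trace 242: π^k(242) = [242, 116, 117, 27, 307, 131, 331] for k=0..6.
π_301 has 6 disjoint cycles with lengths [176, 176, 16, 11, 11, 1] on {0,…,390}.
With 6 cycles on 391 points, sign = (−1)^{391−6} = -1.

-1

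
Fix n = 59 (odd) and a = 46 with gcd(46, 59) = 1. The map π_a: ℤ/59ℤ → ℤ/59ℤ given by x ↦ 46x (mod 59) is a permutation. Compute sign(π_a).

+1

Start at x=36: 36 → 4 → 7 → 27 → 3 → 20 → 35 → … (one orbit).
Cycle lengths of π_46 on ℤ/59ℤ: [29, 29, 1]; 3 cycles in total.
n − c = 59 − 3 = 56; sign = (−1)^56 = +1.
The Jacobi symbol (46|59) = +1 (Zolotarev) agrees.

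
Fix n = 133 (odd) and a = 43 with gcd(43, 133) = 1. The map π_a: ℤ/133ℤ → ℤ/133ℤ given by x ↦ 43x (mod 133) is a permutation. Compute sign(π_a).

+1

Orbit of 85 under x↦43x: [85, 64, 92, 99, 1, 43, 120]… (length divides ord_133(43)).
Cycle lengths of π_43 on ℤ/133ℤ: [9, 9, 9, 9, 9, 9, 9, 9, 9, 9, 9, 9, 9, 9, 1, 1, 1, 1, 1, 1, 1]; 21 cycles in total.
21 cycles on 133: each ℓ→(−1)^(ℓ−1), product (−1)^112 = +1.
Via Zolotarev, sign(π_{43}) = (43|133) = +1.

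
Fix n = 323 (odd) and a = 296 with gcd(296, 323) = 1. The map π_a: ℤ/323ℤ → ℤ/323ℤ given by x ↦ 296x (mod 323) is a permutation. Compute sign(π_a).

-1

Orbit of 229 under x↦296x: [229, 277, 273, 58, 49, 292, 191]… (length divides ord_323(296)).
The orbit structure of x ↦ 296x mod 323: 14 orbits of sizes [48, 48, 48, 48, 48, 48, 16, 3, 3, 3, 3, 3, 3, 1].
With 14 cycles on 323 points, sign = (−1)^{323−14} = -1.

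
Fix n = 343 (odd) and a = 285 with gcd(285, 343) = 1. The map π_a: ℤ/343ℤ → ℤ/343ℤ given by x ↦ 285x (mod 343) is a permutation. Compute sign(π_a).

Trace 289: π^k(289) = [289, 45, 134, 117, 74, 167, 261] for k=0..6.
Cycle type of π: 294 + 42 + 6 + 1; total 4 cycles.
n − c = 343 − 4 = 339; sign = (−1)^339 = -1.
Zolotarev: (285|343) = -1, matching the cycle-count sign.

-1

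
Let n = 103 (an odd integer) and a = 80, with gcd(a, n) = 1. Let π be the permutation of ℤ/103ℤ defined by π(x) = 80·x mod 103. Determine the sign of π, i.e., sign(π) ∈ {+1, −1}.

Orbit of 39 under x↦80x: [39, 30, 31, 8, 22, 9, 102]… (length divides ord_103(80)).
Cycle lengths of π_80 on ℤ/103ℤ: [34, 34, 34, 1]; 4 cycles in total.
n − c = 103 − 4 = 99; sign = (−1)^99 = -1.

-1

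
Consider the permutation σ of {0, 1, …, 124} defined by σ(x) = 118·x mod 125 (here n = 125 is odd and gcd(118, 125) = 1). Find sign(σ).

Start at x=49: 49 → 32 → 26 → 68 → 24 → 82 → 51 → … (one orbit).
π_118 has 12 disjoint cycles with lengths [20, 20, 20, 20, 20, 4, 4, 4, 4, 4, 4, 1] on {0,…,124}.
n − c = 125 − 12 = 113; sign = (−1)^113 = -1.

-1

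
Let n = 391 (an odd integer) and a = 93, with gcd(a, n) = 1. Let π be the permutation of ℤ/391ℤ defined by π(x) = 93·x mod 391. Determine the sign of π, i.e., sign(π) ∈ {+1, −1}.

Trace 93: π^k(93) = [93, 47, 70, 254, 162, 208, 185] for k=0..6.
69 cycles of lengths [8, 8, 8, 8, 8, 8, 8, 8, 8, 8, 8, 8, 8, 8, 8, 8, 8, 8, 8, 8, 8, 8, 8, 8, 8, 8, 8, 8, 8, 8, 8, 8, 8, 8, 8, 8, 8, 8, 8, 8, 8, 8, 8, 8, 8, 8, 1, 1, 1, 1, 1, 1, 1, 1, 1, 1, 1, 1, 1, 1, 1, 1, 1, 1, 1, 1, 1, 1, 1].
391 − 69 = 322 transpositions; sign(π) = (−1)^322 = +1.
Zolotarev: (93|391) = +1, matching the cycle-count sign.

+1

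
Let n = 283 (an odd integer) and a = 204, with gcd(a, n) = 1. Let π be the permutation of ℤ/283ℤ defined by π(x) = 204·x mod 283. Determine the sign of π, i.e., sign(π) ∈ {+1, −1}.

Trace 251: π^k(251) = [251, 264, 86, 281, 158, 253, 106] for k=0..6.
Cycle type of π: 47×6 + 1; total 7 cycles.
sign(π) = (−1)^{n − #cycles} = (−1)^{283−7} = (−1)^276 = +1.
Zolotarev: (204|283) = +1, matching the cycle-count sign.

+1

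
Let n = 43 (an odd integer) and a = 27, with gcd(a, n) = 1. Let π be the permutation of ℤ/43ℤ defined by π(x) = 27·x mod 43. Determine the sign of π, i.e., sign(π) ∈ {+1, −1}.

-1

Start at x=42: 42 → 16 → 2 → 11 → 39 → 21 → 8 → … (one orbit).
4 cycles of lengths [14, 14, 14, 1].
sign(π) = (−1)^{n − #cycles} = (−1)^{43−4} = (−1)^39 = -1.
Zolotarev: (27|43) = -1, matching the cycle-count sign.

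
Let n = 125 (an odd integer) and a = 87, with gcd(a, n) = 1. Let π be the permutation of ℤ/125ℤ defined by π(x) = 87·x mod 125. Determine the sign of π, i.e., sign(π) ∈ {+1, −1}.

Start at x=99: 99 → 113 → 81 → 47 → 89 → 118 → 16 → … (one orbit).
Cycle type of π: 100 + 20 + 4 + 1; total 4 cycles.
125 − 4 = 121 transpositions; sign(π) = (−1)^121 = -1.

-1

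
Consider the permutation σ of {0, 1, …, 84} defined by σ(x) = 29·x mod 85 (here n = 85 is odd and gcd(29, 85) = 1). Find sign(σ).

-1

Orbit of 24 under x↦29x: [24, 16, 39, 26, 74, 21, 14]… (length divides ord_85(29)).
Cycle lengths of π_29 on ℤ/85ℤ: [16, 16, 16, 16, 16, 2, 2, 1]; 8 cycles in total.
Σ(ℓ_i−1) = 85−8 = 77; sign = (−1)^77 = -1.
Zolotarev: (29|85) = -1, matching the cycle-count sign.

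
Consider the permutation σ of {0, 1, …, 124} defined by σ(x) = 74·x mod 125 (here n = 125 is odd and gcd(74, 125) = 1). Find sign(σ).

Start at x=124: 124 → 51 → 24 → 26 → 49 → 1 → 74 → … (one orbit).
π_74 has 23 disjoint cycles with lengths [10, 10, 10, 10, 10, 10, 10, 10, 10, 10, 2, 2, 2, 2, 2, 2, 2, 2, 2, 2, 2, 2, 1] on {0,…,124}.
23 cycles on 125: each ℓ→(−1)^(ℓ−1), product (−1)^102 = +1.

+1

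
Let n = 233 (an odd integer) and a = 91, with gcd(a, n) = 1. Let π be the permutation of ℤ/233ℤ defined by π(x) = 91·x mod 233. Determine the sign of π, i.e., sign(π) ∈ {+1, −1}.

+1

Trace 91: π^k(91) = [91, 126, 49, 32, 116, 71, 170] for k=0..6.
The orbit structure of x ↦ 91x mod 233: 5 orbits of sizes [58, 58, 58, 58, 1].
sign(π) = (−1)^{n − #cycles} = (−1)^{233−5} = (−1)^228 = +1.
Zolotarev: (91|233) = +1, matching the cycle-count sign.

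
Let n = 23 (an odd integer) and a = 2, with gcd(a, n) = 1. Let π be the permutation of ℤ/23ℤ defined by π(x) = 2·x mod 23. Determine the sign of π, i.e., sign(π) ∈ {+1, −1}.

+1

Orbit of 1 under x↦2x: [1, 2, 4, 8, 16, 9, 18]… (length divides ord_23(2)).
Cycle lengths of π_2 on ℤ/23ℤ: [11, 11, 1]; 3 cycles in total.
sign(π) = (−1)^{n − #cycles} = (−1)^{23−3} = (−1)^20 = +1.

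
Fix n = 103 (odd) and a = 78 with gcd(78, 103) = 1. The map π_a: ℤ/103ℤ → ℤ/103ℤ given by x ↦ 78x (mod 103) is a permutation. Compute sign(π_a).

-1

Start at x=43: 43 → 58 → 95 → 97 → 47 → 61 → 20 → … (one orbit).
The orbit structure of x ↦ 78x mod 103: 2 orbits of sizes [102, 1].
sign(π) = (−1)^{n − #cycles} = (−1)^{103−2} = (−1)^101 = -1.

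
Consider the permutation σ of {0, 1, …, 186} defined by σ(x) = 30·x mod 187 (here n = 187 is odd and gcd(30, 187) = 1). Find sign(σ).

-1

Orbit of 135 under x↦30x: [135, 123, 137, 183, 67, 140, 86]… (length divides ord_187(30)).
π_30 has 14 disjoint cycles with lengths [20, 20, 20, 20, 20, 20, 20, 20, 10, 4, 4, 4, 4, 1] on {0,…,186}.
n − c = 187 − 14 = 173; sign = (−1)^173 = -1.
Via Zolotarev, sign(π_{30}) = (30|187) = -1.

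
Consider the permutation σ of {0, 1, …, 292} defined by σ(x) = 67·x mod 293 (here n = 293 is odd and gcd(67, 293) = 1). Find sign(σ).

Start at x=268: 268 → 83 → 287 → 184 → 22 → 9 → 17 → … (one orbit).
The orbit structure of x ↦ 67x mod 293: 3 orbits of sizes [146, 146, 1].
Σ(ℓ_i−1) = 293−3 = 290; sign = (−1)^290 = +1.

+1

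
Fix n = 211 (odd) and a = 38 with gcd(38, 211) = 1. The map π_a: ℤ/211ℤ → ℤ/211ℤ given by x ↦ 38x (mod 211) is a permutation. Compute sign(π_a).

-1

Start at x=185: 185 → 67 → 14 → 110 → 171 → 168 → 54 → … (one orbit).
Cycle lengths of π_38 on ℤ/211ℤ: [42, 42, 42, 42, 42, 1]; 6 cycles in total.
n − c = 211 − 6 = 205; sign = (−1)^205 = -1.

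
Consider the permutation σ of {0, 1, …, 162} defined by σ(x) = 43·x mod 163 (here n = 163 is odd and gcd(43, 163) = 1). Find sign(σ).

Orbit of 22 under x↦43x: [22, 131, 91, 1, 43, 56, 126]… (length divides ord_163(43)).
3 cycles of lengths [81, 81, 1].
3 cycles on 163: each ℓ→(−1)^(ℓ−1), product (−1)^160 = +1.
Zolotarev: (43|163) = +1, matching the cycle-count sign.

+1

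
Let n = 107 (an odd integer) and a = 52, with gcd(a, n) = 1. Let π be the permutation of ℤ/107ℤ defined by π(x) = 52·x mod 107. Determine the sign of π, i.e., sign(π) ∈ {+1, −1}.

Orbit of 49 under x↦52x: [49, 87, 30, 62, 14, 86, 85]… (length divides ord_107(52)).
Decompose π into cycles: lengths [53, 53, 1] (3 cycles, including the fixed point 0).
3 cycles on 107: each ℓ→(−1)^(ℓ−1), product (−1)^104 = +1.
Zolotarev: (52|107) = +1, matching the cycle-count sign.

+1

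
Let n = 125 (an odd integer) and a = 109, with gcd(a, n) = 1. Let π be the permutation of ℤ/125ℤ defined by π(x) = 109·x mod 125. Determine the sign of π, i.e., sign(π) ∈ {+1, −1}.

+1

Start at x=116: 116 → 19 → 71 → 114 → 51 → 59 → 56 → … (one orbit).
Cycle lengths of π_109 on ℤ/125ℤ: [50, 50, 10, 10, 2, 2, 1]; 7 cycles in total.
With 7 cycles on 125 points, sign = (−1)^{125−7} = +1.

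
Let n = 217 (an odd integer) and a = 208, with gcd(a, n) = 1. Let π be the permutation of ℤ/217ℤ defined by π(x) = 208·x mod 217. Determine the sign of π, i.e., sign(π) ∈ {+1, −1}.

+1

Orbit of 200 under x↦208x: [200, 153, 142, 24, 1, 208, 81]… (length divides ord_217(208)).
Cycle lengths of π_208 on ℤ/217ℤ: [30, 30, 30, 30, 30, 30, 30, 6, 1]; 9 cycles in total.
9 cycles on 217: each ℓ→(−1)^(ℓ−1), product (−1)^208 = +1.
Via Zolotarev, sign(π_{208}) = (208|217) = +1.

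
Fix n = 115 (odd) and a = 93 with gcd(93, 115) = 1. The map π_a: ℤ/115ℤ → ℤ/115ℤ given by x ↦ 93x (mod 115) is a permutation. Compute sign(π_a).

Orbit of 24 under x↦93x: [24, 47, 1, 93]… (length divides ord_115(93)).
Cycle lengths of π_93 on ℤ/115ℤ: [4, 4, 4, 4, 4, 4, 4, 4, 4, 4, 4, 4, 4, 4, 4, 4, 4, 4, 4, 4, 4, 4, 4, 1, 1, 1, 1, 1, 1, 1, 1, 1, 1, 1, 1, 1, 1, 1, 1, 1, 1, 1, 1, 1, 1, 1]; 46 cycles in total.
With 46 cycles on 115 points, sign = (−1)^{115−46} = -1.

-1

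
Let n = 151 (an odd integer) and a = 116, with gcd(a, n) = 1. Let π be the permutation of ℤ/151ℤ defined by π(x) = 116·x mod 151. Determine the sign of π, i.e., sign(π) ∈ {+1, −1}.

+1

Start at x=69: 69 → 1 → 116 → 17 → 9 → 138 → 2 → … (one orbit).
π_116 has 3 disjoint cycles with lengths [75, 75, 1] on {0,…,150}.
151 − 3 = 148 transpositions; sign(π) = (−1)^148 = +1.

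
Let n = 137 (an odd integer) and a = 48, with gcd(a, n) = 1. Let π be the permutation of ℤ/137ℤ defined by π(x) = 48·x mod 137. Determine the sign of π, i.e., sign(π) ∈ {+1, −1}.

-1

Start at x=99: 99 → 94 → 128 → 116 → 88 → 114 → 129 → … (one orbit).
π_48 has 2 disjoint cycles with lengths [136, 1] on {0,…,136}.
With 2 cycles on 137 points, sign = (−1)^{137−2} = -1.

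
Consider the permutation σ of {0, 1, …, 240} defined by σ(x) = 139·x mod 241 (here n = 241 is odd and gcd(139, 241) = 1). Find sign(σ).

Orbit of 28 under x↦139x: [28, 36, 184, 30, 73, 25, 101]… (length divides ord_241(139)).
π_139 has 4 disjoint cycles with lengths [80, 80, 80, 1] on {0,…,240}.
n − c = 241 − 4 = 237; sign = (−1)^237 = -1.

-1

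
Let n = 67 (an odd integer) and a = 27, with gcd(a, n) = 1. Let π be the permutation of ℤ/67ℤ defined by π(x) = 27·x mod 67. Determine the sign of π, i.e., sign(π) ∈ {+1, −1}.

Trace 15: π^k(15) = [15, 3, 14, 43, 22, 58, 25] for k=0..6.
The orbit structure of x ↦ 27x mod 67: 4 orbits of sizes [22, 22, 22, 1].
sign(π) = (−1)^{n − #cycles} = (−1)^{67−4} = (−1)^63 = -1.
Zolotarev: (27|67) = -1, matching the cycle-count sign.

-1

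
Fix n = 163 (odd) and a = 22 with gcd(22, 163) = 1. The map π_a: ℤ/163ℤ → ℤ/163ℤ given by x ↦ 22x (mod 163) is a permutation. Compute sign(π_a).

Orbit of 155 under x↦22x: [155, 150, 40, 65, 126, 1, 22]… (length divides ord_163(22)).
The orbit structure of x ↦ 22x mod 163: 7 orbits of sizes [27, 27, 27, 27, 27, 27, 1].
7 cycles on 163: each ℓ→(−1)^(ℓ−1), product (−1)^156 = +1.
Via Zolotarev, sign(π_{22}) = (22|163) = +1.

+1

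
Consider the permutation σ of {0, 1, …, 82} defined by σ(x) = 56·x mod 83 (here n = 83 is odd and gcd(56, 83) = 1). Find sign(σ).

-1

Orbit of 4 under x↦56x: [4, 58, 11, 35, 51, 34, 78]… (length divides ord_83(56)).
Cycle lengths of π_56 on ℤ/83ℤ: [82, 1]; 2 cycles in total.
sign(π) = (−1)^{n − #cycles} = (−1)^{83−2} = (−1)^81 = -1.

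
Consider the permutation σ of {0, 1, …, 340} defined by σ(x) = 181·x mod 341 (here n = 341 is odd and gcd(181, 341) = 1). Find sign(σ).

Start at x=243: 243 → 335 → 278 → 191 → 130 → 1 → 181 → … (one orbit).
Cycle lengths of π_181 on ℤ/341ℤ: [30, 30, 30, 30, 30, 30, 30, 30, 30, 30, 6, 6, 6, 6, 6, 5, 5, 1]; 18 cycles in total.
Σ(ℓ_i−1) = 341−18 = 323; sign = (−1)^323 = -1.
Via Zolotarev, sign(π_{181}) = (181|341) = -1.

-1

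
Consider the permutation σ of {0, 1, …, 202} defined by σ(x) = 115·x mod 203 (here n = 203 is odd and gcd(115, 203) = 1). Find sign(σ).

-1

Start at x=1: 1 → 115 → 30 → 202 → 88 → 173 → 1 (one orbit).
44 cycles of lengths [6, 6, 6, 6, 6, 6, 6, 6, 6, 6, 6, 6, 6, 6, 6, 6, 6, 6, 6, 6, 6, 6, 6, 6, 6, 6, 6, 6, 6, 2, 2, 2, 2, 2, 2, 2, 2, 2, 2, 2, 2, 2, 2, 1].
With 44 cycles on 203 points, sign = (−1)^{203−44} = -1.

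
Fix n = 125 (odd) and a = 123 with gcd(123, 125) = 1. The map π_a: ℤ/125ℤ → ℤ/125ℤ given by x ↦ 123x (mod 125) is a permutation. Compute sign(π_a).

-1

Trace 97: π^k(97) = [97, 56, 13, 99, 52, 21, 83] for k=0..6.
π_123 has 4 disjoint cycles with lengths [100, 20, 4, 1] on {0,…,124}.
With 4 cycles on 125 points, sign = (−1)^{125−4} = -1.
Check: (123/125) = -1 by Zolotarev.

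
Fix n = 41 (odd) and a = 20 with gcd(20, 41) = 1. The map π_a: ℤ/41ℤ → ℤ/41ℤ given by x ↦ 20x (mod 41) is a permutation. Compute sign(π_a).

Orbit of 4 under x↦20x: [4, 39, 1, 20, 31, 5, 18]… (length divides ord_41(20)).
The orbit structure of x ↦ 20x mod 41: 3 orbits of sizes [20, 20, 1].
41 − 3 = 38 transpositions; sign(π) = (−1)^38 = +1.
Check: (20/41) = +1 by Zolotarev.

+1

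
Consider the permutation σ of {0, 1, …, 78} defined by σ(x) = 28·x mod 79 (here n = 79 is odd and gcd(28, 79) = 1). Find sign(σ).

-1

Start at x=70: 70 → 64 → 54 → 11 → 71 → 13 → 48 → … (one orbit).
π_28 has 2 disjoint cycles with lengths [78, 1] on {0,…,78}.
sign(π) = (−1)^{n − #cycles} = (−1)^{79−2} = (−1)^77 = -1.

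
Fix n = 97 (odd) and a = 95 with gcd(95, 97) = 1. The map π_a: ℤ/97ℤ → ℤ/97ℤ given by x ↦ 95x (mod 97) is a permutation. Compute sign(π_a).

Orbit of 27 under x↦95x: [27, 43, 11, 75, 44, 9, 79]… (length divides ord_97(95)).
Cycle type of π: 48×2 + 1; total 3 cycles.
sign(π) = (−1)^{n − #cycles} = (−1)^{97−3} = (−1)^94 = +1.
Check: (95/97) = +1 by Zolotarev.

+1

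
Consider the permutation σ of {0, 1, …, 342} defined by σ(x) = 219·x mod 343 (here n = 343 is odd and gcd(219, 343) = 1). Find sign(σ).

+1

Start at x=190: 190 → 107 → 109 → 204 → 86 → 312 → 71 → … (one orbit).
Decompose π into cycles: lengths [147, 147, 21, 21, 3, 3, 1] (7 cycles, including the fixed point 0).
7 cycles on 343: each ℓ→(−1)^(ℓ−1), product (−1)^336 = +1.
Check: (219/343) = +1 by Zolotarev.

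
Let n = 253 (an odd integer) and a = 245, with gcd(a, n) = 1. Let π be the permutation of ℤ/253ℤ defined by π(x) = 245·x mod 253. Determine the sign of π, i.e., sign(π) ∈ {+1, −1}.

Start at x=133: 133 → 201 → 163 → 214 → 59 → 34 → 234 → … (one orbit).
π_245 has 6 disjoint cycles with lengths [110, 110, 22, 5, 5, 1] on {0,…,252}.
Σ(ℓ_i−1) = 253−6 = 247; sign = (−1)^247 = -1.
The Jacobi symbol (245|253) = -1 (Zolotarev) agrees.

-1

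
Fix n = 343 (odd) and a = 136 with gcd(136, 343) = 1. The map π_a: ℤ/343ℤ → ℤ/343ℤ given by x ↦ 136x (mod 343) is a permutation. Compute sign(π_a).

Orbit of 290 under x↦136x: [290, 338, 6, 130, 187, 50, 283]… (length divides ord_343(136)).
Cycle lengths of π_136 on ℤ/343ℤ: [294, 42, 6, 1]; 4 cycles in total.
4 cycles on 343: each ℓ→(−1)^(ℓ−1), product (−1)^339 = -1.
Zolotarev: (136|343) = -1, matching the cycle-count sign.

-1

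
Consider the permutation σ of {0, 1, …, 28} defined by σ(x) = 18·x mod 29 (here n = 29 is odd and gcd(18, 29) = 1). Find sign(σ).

-1

Trace 5: π^k(5) = [5, 3, 25, 15, 9, 17, 16] for k=0..6.
Decompose π into cycles: lengths [28, 1] (2 cycles, including the fixed point 0).
n − c = 29 − 2 = 27; sign = (−1)^27 = -1.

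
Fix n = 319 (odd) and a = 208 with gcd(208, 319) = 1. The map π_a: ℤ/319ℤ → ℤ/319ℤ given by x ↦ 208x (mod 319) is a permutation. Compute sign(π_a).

Start at x=296: 296 → 1 → 208 → 199 → 241 → 45 → 109 → … (one orbit).
The orbit structure of x ↦ 208x mod 319: 28 orbits of sizes [14, 14, 14, 14, 14, 14, 14, 14, 14, 14, 14, 14, 14, 14, 14, 14, 14, 14, 14, 14, 14, 14, 2, 2, 2, 2, 2, 1].
sign(π) = (−1)^{n − #cycles} = (−1)^{319−28} = (−1)^291 = -1.
Zolotarev: (208|319) = -1, matching the cycle-count sign.

-1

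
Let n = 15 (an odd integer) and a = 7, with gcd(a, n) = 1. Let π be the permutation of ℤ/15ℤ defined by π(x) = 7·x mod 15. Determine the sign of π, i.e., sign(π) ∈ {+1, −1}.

-1

Start at x=13: 13 → 1 → 7 → 4 → 13 (one orbit).
Cycle type of π: 4×3 + 1×3; total 6 cycles.
With 6 cycles on 15 points, sign = (−1)^{15−6} = -1.
Zolotarev: (7|15) = -1, matching the cycle-count sign.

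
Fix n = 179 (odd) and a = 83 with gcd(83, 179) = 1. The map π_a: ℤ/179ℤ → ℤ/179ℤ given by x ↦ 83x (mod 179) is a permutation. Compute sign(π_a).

+1

Start at x=147: 147 → 29 → 80 → 17 → 158 → 47 → 142 → … (one orbit).
Cycle type of π: 89×2 + 1; total 3 cycles.
179 − 3 = 176 transpositions; sign(π) = (−1)^176 = +1.
Zolotarev: (83|179) = +1, matching the cycle-count sign.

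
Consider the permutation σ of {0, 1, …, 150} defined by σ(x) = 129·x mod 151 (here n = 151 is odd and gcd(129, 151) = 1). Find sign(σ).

-1

Start at x=97: 97 → 131 → 138 → 135 → 50 → 108 → 40 → … (one orbit).
2 cycles of lengths [150, 1].
n − c = 151 − 2 = 149; sign = (−1)^149 = -1.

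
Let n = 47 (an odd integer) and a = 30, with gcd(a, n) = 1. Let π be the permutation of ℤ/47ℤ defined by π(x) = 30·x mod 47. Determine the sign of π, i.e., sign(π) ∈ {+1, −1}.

-1

Start at x=15: 15 → 27 → 11 → 1 → 30 → 7 → 22 → … (one orbit).
Decompose π into cycles: lengths [46, 1] (2 cycles, including the fixed point 0).
47 − 2 = 45 transpositions; sign(π) = (−1)^45 = -1.
(30|47)_J = -1 (Zolotarev's lemma cross-check).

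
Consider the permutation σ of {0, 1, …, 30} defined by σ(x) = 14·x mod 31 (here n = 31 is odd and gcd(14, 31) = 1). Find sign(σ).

+1

Orbit of 9 under x↦14x: [9, 2, 28, 20, 1, 14, 10]… (length divides ord_31(14)).
Cycle lengths of π_14 on ℤ/31ℤ: [15, 15, 1]; 3 cycles in total.
With 3 cycles on 31 points, sign = (−1)^{31−3} = +1.
The Jacobi symbol (14|31) = +1 (Zolotarev) agrees.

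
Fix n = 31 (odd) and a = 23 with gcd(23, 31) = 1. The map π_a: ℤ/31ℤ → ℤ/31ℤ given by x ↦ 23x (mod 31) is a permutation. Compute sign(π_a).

-1

Trace 27: π^k(27) = [27, 1, 23, 2, 15, 4, 30] for k=0..6.
Cycle lengths of π_23 on ℤ/31ℤ: [10, 10, 10, 1]; 4 cycles in total.
31 − 4 = 27 transpositions; sign(π) = (−1)^27 = -1.
Check: (23/31) = -1 by Zolotarev.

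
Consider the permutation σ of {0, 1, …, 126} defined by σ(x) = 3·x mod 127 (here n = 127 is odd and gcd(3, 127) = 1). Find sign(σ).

Start at x=34: 34 → 102 → 52 → 29 → 87 → 7 → 21 → … (one orbit).
Decompose π into cycles: lengths [126, 1] (2 cycles, including the fixed point 0).
2 cycles on 127: each ℓ→(−1)^(ℓ−1), product (−1)^125 = -1.
The Jacobi symbol (3|127) = -1 (Zolotarev) agrees.

-1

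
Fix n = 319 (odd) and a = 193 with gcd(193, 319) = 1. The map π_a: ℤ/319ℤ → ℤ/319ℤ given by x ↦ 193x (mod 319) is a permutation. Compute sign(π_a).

Start at x=288: 288 → 78 → 61 → 289 → 271 → 306 → 43 → … (one orbit).
π_193 has 5 disjoint cycles with lengths [140, 140, 28, 10, 1] on {0,…,318}.
n − c = 319 − 5 = 314; sign = (−1)^314 = +1.
Via Zolotarev, sign(π_{193}) = (193|319) = +1.

+1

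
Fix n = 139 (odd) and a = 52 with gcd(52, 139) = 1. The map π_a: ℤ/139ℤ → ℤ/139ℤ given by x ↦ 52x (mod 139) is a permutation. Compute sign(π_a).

+1

Trace 77: π^k(77) = [77, 112, 125, 106, 91, 6, 34] for k=0..6.
Cycle lengths of π_52 on ℤ/139ℤ: [23, 23, 23, 23, 23, 23, 1]; 7 cycles in total.
Σ(ℓ_i−1) = 139−7 = 132; sign = (−1)^132 = +1.
Via Zolotarev, sign(π_{52}) = (52|139) = +1.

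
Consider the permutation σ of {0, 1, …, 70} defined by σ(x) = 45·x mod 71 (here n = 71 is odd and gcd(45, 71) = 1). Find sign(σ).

+1

Orbit of 48 under x↦45x: [48, 30, 1, 45, 37, 32, 20]… (length divides ord_71(45)).
Decompose π into cycles: lengths [7, 7, 7, 7, 7, 7, 7, 7, 7, 7, 1] (11 cycles, including the fixed point 0).
sign(π) = (−1)^{n − #cycles} = (−1)^{71−11} = (−1)^60 = +1.
Zolotarev: (45|71) = +1, matching the cycle-count sign.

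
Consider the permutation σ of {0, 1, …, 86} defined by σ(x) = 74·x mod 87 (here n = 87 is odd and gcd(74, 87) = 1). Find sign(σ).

-1

Start at x=74: 74 → 82 → 65 → 25 → 23 → 49 → 59 → … (one orbit).
π_74 has 10 disjoint cycles with lengths [14, 14, 14, 14, 7, 7, 7, 7, 2, 1] on {0,…,86}.
With 10 cycles on 87 points, sign = (−1)^{87−10} = -1.
Zolotarev: (74|87) = -1, matching the cycle-count sign.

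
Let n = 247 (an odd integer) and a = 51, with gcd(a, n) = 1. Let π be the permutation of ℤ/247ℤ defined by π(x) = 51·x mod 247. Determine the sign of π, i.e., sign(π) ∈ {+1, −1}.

Orbit of 116 under x↦51x: [116, 235, 129, 157, 103, 66, 155]… (length divides ord_247(51)).
The orbit structure of x ↦ 51x mod 247: 20 orbits of sizes [18, 18, 18, 18, 18, 18, 18, 18, 18, 18, 18, 18, 18, 2, 2, 2, 2, 2, 2, 1].
Σ(ℓ_i−1) = 247−20 = 227; sign = (−1)^227 = -1.
Check: (51/247) = -1 by Zolotarev.

-1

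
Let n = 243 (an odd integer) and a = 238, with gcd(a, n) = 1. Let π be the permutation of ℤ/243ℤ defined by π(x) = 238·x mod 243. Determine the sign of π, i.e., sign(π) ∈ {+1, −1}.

+1

Trace 169: π^k(169) = [169, 127, 94, 16, 163, 157, 187] for k=0..6.
Decompose π into cycles: lengths [81, 81, 27, 27, 9, 9, 3, 3, 1, 1, 1] (11 cycles, including the fixed point 0).
n − c = 243 − 11 = 232; sign = (−1)^232 = +1.
(238|243)_J = +1 (Zolotarev's lemma cross-check).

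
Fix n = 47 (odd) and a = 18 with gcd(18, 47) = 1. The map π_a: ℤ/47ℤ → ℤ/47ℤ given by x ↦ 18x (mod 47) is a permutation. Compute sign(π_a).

+1

Start at x=6: 6 → 14 → 17 → 24 → 9 → 21 → 2 → … (one orbit).
Cycle type of π: 23×2 + 1; total 3 cycles.
47 − 3 = 44 transpositions; sign(π) = (−1)^44 = +1.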